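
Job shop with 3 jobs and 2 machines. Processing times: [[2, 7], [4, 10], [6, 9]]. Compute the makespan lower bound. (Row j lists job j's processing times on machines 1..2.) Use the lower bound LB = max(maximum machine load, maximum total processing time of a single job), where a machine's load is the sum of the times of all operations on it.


Machine loads:
  Machine 1: 2 + 4 + 6 = 12
  Machine 2: 7 + 10 + 9 = 26
Max machine load = 26
Job totals:
  Job 1: 9
  Job 2: 14
  Job 3: 15
Max job total = 15
Lower bound = max(26, 15) = 26

26


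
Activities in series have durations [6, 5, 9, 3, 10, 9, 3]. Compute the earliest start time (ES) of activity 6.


Activity 6 starts after activities 1 through 5 complete.
Predecessor durations: [6, 5, 9, 3, 10]
ES = 6 + 5 + 9 + 3 + 10 = 33

33


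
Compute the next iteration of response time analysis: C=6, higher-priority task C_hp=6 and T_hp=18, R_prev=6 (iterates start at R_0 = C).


R_next = C + ceil(R_prev / T_hp) * C_hp
ceil(6 / 18) = ceil(0.3333) = 1
Interference = 1 * 6 = 6
R_next = 6 + 6 = 12

12


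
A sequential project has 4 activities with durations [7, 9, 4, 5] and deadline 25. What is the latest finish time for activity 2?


LF(activity 2) = deadline - sum of successor durations
Successors: activities 3 through 4 with durations [4, 5]
Sum of successor durations = 9
LF = 25 - 9 = 16

16


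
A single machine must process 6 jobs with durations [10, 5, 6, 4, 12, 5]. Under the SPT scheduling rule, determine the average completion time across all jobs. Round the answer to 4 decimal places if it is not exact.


Sort jobs by processing time (SPT order): [4, 5, 5, 6, 10, 12]
Compute completion times sequentially:
  Job 1: processing = 4, completes at 4
  Job 2: processing = 5, completes at 9
  Job 3: processing = 5, completes at 14
  Job 4: processing = 6, completes at 20
  Job 5: processing = 10, completes at 30
  Job 6: processing = 12, completes at 42
Sum of completion times = 119
Average completion time = 119/6 = 19.8333

19.8333


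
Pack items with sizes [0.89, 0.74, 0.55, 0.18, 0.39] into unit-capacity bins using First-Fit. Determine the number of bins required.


Place items sequentially using First-Fit:
  Item 0.89 -> new Bin 1
  Item 0.74 -> new Bin 2
  Item 0.55 -> new Bin 3
  Item 0.18 -> Bin 2 (now 0.92)
  Item 0.39 -> Bin 3 (now 0.94)
Total bins used = 3

3


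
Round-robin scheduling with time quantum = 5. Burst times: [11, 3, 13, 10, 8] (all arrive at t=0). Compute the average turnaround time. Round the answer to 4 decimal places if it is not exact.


Time quantum = 5
Execution trace:
  J1 runs 5 units, time = 5
  J2 runs 3 units, time = 8
  J3 runs 5 units, time = 13
  J4 runs 5 units, time = 18
  J5 runs 5 units, time = 23
  J1 runs 5 units, time = 28
  J3 runs 5 units, time = 33
  J4 runs 5 units, time = 38
  J5 runs 3 units, time = 41
  J1 runs 1 units, time = 42
  J3 runs 3 units, time = 45
Finish times: [42, 8, 45, 38, 41]
Average turnaround = 174/5 = 34.8

34.8


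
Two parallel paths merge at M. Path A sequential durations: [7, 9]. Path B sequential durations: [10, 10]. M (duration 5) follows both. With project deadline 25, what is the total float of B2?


Forward pass: ES(B2) = sum of predecessors on chain B = 10
EF = ES + duration = 10 + 10 = 20
Backward pass: LF(M) = deadline = 25; LS(M) = 25 - 5 = 20
LF(B2) = LS(M) - sum(successors on chain B) = 20 - 0 = 20
LS = LF - duration = 20 - 10 = 10
Total float = LS - ES = 10 - 10 = 0

0


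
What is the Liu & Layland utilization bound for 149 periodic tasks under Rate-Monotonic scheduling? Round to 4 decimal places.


Compute 2^(1/149) = 1.0046628318
Subtract 1: 1.0046628318 - 1 = 0.0046628318
Multiply by n: 149 * 0.0046628318 = 0.6947619382
Round to 4 dp: 0.6948

0.6948


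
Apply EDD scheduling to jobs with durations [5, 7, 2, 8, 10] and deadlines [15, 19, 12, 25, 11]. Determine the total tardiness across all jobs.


Sort by due date (EDD order): [(10, 11), (2, 12), (5, 15), (7, 19), (8, 25)]
Compute completion times and tardiness:
  Job 1: p=10, d=11, C=10, tardiness=max(0,10-11)=0
  Job 2: p=2, d=12, C=12, tardiness=max(0,12-12)=0
  Job 3: p=5, d=15, C=17, tardiness=max(0,17-15)=2
  Job 4: p=7, d=19, C=24, tardiness=max(0,24-19)=5
  Job 5: p=8, d=25, C=32, tardiness=max(0,32-25)=7
Total tardiness = 14

14


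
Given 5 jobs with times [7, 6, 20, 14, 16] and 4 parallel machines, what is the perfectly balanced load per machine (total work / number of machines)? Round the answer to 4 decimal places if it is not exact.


Total processing time = 7 + 6 + 20 + 14 + 16 = 63
Number of machines = 4
Ideal balanced load = 63 / 4 = 15.75

15.75


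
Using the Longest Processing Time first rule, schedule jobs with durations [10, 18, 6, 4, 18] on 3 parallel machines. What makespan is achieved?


Sort jobs in decreasing order (LPT): [18, 18, 10, 6, 4]
Assign each job to the least loaded machine:
  Machine 1: jobs [18], load = 18
  Machine 2: jobs [18], load = 18
  Machine 3: jobs [10, 6, 4], load = 20
Makespan = max load = 20

20


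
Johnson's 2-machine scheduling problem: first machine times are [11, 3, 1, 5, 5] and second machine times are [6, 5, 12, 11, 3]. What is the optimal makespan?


Apply Johnson's rule:
  Group 1 (a <= b): [(3, 1, 12), (2, 3, 5), (4, 5, 11)]
  Group 2 (a > b): [(1, 11, 6), (5, 5, 3)]
Optimal job order: [3, 2, 4, 1, 5]
Schedule:
  Job 3: M1 done at 1, M2 done at 13
  Job 2: M1 done at 4, M2 done at 18
  Job 4: M1 done at 9, M2 done at 29
  Job 1: M1 done at 20, M2 done at 35
  Job 5: M1 done at 25, M2 done at 38
Makespan = 38

38


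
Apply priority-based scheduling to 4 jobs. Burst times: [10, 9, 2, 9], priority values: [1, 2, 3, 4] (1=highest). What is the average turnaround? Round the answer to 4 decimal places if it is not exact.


Sort by priority (ascending = highest first):
Order: [(1, 10), (2, 9), (3, 2), (4, 9)]
Completion times:
  Priority 1, burst=10, C=10
  Priority 2, burst=9, C=19
  Priority 3, burst=2, C=21
  Priority 4, burst=9, C=30
Average turnaround = 80/4 = 20.0

20.0


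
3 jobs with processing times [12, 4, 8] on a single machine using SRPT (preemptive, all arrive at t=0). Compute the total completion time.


Since all jobs arrive at t=0, SRPT equals SPT ordering.
SPT order: [4, 8, 12]
Completion times:
  Job 1: p=4, C=4
  Job 2: p=8, C=12
  Job 3: p=12, C=24
Total completion time = 4 + 12 + 24 = 40

40


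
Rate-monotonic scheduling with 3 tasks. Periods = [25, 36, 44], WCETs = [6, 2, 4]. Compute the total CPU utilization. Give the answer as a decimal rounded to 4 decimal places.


Compute individual utilizations (exact fractions):
  Task 1: C/T = 6/25 (approx. 0.24)
  Task 2: C/T = 2/36 = 1/18 (approx. 0.0556)
  Task 3: C/T = 4/44 = 1/11 (approx. 0.0909)
Total utilization U = 6/25 + 1/18 + 1/11 = 1913/4950
Rounded to 4 decimal places: U = 0.3865
RM (Liu & Layland) bound for 3 tasks = 0.779763; compare with U = 1913/4950 (approx. 0.386465)
U <= bound, so schedulable by RM sufficient condition.

0.3865


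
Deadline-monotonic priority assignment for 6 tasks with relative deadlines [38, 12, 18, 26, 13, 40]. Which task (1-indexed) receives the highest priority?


Sort tasks by relative deadline (ascending):
  Task 2: deadline = 12
  Task 5: deadline = 13
  Task 3: deadline = 18
  Task 4: deadline = 26
  Task 1: deadline = 38
  Task 6: deadline = 40
Priority order (highest first): [2, 5, 3, 4, 1, 6]
Highest priority task = 2

2


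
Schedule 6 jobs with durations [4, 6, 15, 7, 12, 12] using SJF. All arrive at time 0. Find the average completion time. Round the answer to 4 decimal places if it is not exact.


SJF order (ascending): [4, 6, 7, 12, 12, 15]
Completion times:
  Job 1: burst=4, C=4
  Job 2: burst=6, C=10
  Job 3: burst=7, C=17
  Job 4: burst=12, C=29
  Job 5: burst=12, C=41
  Job 6: burst=15, C=56
Average completion = 157/6 = 26.1667

26.1667


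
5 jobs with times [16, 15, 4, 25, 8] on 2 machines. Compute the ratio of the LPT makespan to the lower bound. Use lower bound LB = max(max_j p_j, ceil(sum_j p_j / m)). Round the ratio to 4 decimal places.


LPT order: [25, 16, 15, 8, 4]
Machine loads after assignment: [33, 35]
LPT makespan = 35
Lower bound = max(max_job, ceil(total/2)) = max(25, 34) = 34
Ratio = 35 / 34 = 1.0294

1.0294


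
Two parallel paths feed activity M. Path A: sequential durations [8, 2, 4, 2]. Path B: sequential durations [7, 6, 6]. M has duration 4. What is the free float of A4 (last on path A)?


ES(A4) = sum of predecessors on chain A = 14
EF(A4) = ES + duration = 14 + 2 = 16
Successor of A4 is M. ES(M) = max(sum(A), sum(B)) = max(16, 19) = 19
Free float = ES(successor) - EF(current) = 19 - 16 = 3

3


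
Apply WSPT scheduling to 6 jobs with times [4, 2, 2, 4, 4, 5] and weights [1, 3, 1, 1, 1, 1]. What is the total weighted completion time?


Compute p/w ratios and sort ascending (WSPT): [(2, 3), (2, 1), (4, 1), (4, 1), (4, 1), (5, 1)]
Compute weighted completion times:
  Job (p=2,w=3): C=2, w*C=3*2=6
  Job (p=2,w=1): C=4, w*C=1*4=4
  Job (p=4,w=1): C=8, w*C=1*8=8
  Job (p=4,w=1): C=12, w*C=1*12=12
  Job (p=4,w=1): C=16, w*C=1*16=16
  Job (p=5,w=1): C=21, w*C=1*21=21
Total weighted completion time = 67

67


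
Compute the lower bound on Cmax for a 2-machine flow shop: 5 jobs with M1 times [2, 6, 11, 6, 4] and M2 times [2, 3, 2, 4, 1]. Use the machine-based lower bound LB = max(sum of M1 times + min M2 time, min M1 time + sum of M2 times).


LB1 = sum(M1 times) + min(M2 times) = 29 + 1 = 30
LB2 = min(M1 times) + sum(M2 times) = 2 + 12 = 14
Lower bound = max(LB1, LB2) = max(30, 14) = 30

30


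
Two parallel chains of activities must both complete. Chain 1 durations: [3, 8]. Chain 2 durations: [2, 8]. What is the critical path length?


Path A total = 3 + 8 = 11
Path B total = 2 + 8 = 10
Critical path = longest path = max(11, 10) = 11

11


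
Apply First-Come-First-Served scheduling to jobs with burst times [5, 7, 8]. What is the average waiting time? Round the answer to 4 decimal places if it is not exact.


FCFS order (as given): [5, 7, 8]
Waiting times:
  Job 1: wait = 0
  Job 2: wait = 5
  Job 3: wait = 12
Sum of waiting times = 17
Average waiting time = 17/3 = 5.6667

5.6667


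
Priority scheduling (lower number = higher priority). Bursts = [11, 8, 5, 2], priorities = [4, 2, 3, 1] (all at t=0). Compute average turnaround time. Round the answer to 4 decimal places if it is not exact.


Sort by priority (ascending = highest first):
Order: [(1, 2), (2, 8), (3, 5), (4, 11)]
Completion times:
  Priority 1, burst=2, C=2
  Priority 2, burst=8, C=10
  Priority 3, burst=5, C=15
  Priority 4, burst=11, C=26
Average turnaround = 53/4 = 13.25

13.25


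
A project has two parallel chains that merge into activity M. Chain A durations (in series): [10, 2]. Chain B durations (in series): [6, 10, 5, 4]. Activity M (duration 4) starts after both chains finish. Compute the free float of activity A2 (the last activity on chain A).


ES(A2) = sum of predecessors on chain A = 10
EF(A2) = ES + duration = 10 + 2 = 12
Successor of A2 is M. ES(M) = max(sum(A), sum(B)) = max(12, 25) = 25
Free float = ES(successor) - EF(current) = 25 - 12 = 13

13


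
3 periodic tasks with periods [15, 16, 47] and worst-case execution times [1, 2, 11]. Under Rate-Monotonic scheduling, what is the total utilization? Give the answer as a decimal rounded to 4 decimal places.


Compute individual utilizations (exact fractions):
  Task 1: C/T = 1/15 (approx. 0.0667)
  Task 2: C/T = 2/16 = 1/8 (approx. 0.125)
  Task 3: C/T = 11/47 (approx. 0.234)
Total utilization U = 1/15 + 1/8 + 11/47 = 2401/5640
Rounded to 4 decimal places: U = 0.4257
RM (Liu & Layland) bound for 3 tasks = 0.779763; compare with U = 2401/5640 (approx. 0.425709)
U <= bound, so schedulable by RM sufficient condition.

0.4257


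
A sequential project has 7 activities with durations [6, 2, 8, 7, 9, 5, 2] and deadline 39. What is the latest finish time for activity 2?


LF(activity 2) = deadline - sum of successor durations
Successors: activities 3 through 7 with durations [8, 7, 9, 5, 2]
Sum of successor durations = 31
LF = 39 - 31 = 8

8


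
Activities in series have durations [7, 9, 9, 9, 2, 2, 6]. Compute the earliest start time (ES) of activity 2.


Activity 2 starts after activities 1 through 1 complete.
Predecessor durations: [7]
ES = 7 = 7

7


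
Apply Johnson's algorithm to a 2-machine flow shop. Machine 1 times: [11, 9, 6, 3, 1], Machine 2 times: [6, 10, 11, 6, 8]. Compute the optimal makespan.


Apply Johnson's rule:
  Group 1 (a <= b): [(5, 1, 8), (4, 3, 6), (3, 6, 11), (2, 9, 10)]
  Group 2 (a > b): [(1, 11, 6)]
Optimal job order: [5, 4, 3, 2, 1]
Schedule:
  Job 5: M1 done at 1, M2 done at 9
  Job 4: M1 done at 4, M2 done at 15
  Job 3: M1 done at 10, M2 done at 26
  Job 2: M1 done at 19, M2 done at 36
  Job 1: M1 done at 30, M2 done at 42
Makespan = 42

42


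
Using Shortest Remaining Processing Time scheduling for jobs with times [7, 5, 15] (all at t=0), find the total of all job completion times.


Since all jobs arrive at t=0, SRPT equals SPT ordering.
SPT order: [5, 7, 15]
Completion times:
  Job 1: p=5, C=5
  Job 2: p=7, C=12
  Job 3: p=15, C=27
Total completion time = 5 + 12 + 27 = 44

44


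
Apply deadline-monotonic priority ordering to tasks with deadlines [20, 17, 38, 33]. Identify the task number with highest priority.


Sort tasks by relative deadline (ascending):
  Task 2: deadline = 17
  Task 1: deadline = 20
  Task 4: deadline = 33
  Task 3: deadline = 38
Priority order (highest first): [2, 1, 4, 3]
Highest priority task = 2

2


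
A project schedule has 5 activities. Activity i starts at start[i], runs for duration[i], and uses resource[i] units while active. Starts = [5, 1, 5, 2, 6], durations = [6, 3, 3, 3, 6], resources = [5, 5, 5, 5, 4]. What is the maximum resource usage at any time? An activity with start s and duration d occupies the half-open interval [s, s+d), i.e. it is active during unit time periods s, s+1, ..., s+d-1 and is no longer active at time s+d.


Each activity i is active on [start_i, start_i + duration_i).
Compute total resource usage per time slot:
  t=0: active resources = [], total = 0
  t=1: active resources = [5], total = 5
  t=2: active resources = [5, 5], total = 10
  t=3: active resources = [5, 5], total = 10
  t=4: active resources = [5], total = 5
  t=5: active resources = [5, 5], total = 10
  t=6: active resources = [5, 5, 4], total = 14
  t=7: active resources = [5, 5, 4], total = 14
  t=8: active resources = [5, 4], total = 9
  t=9: active resources = [5, 4], total = 9
  t=10: active resources = [5, 4], total = 9
  t=11: active resources = [4], total = 4
Peak resource demand = 14

14


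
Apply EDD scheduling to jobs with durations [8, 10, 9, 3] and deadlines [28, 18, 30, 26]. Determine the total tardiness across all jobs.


Sort by due date (EDD order): [(10, 18), (3, 26), (8, 28), (9, 30)]
Compute completion times and tardiness:
  Job 1: p=10, d=18, C=10, tardiness=max(0,10-18)=0
  Job 2: p=3, d=26, C=13, tardiness=max(0,13-26)=0
  Job 3: p=8, d=28, C=21, tardiness=max(0,21-28)=0
  Job 4: p=9, d=30, C=30, tardiness=max(0,30-30)=0
Total tardiness = 0

0


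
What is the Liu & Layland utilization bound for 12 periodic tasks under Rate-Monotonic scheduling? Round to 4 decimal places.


Compute 2^(1/12) = 1.0594630944
Subtract 1: 1.0594630944 - 1 = 0.0594630944
Multiply by n: 12 * 0.0594630944 = 0.7135571328
Round to 4 dp: 0.7136

0.7136


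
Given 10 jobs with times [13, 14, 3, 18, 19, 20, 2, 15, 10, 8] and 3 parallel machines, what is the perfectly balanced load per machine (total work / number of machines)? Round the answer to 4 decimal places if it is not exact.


Total processing time = 13 + 14 + 3 + 18 + 19 + 20 + 2 + 15 + 10 + 8 = 122
Number of machines = 3
Ideal balanced load = 122 / 3 = 40.6667

40.6667


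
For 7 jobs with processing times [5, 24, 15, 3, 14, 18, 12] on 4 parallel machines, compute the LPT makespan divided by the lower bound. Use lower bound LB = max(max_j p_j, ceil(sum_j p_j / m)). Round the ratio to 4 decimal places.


LPT order: [24, 18, 15, 14, 12, 5, 3]
Machine loads after assignment: [24, 21, 20, 26]
LPT makespan = 26
Lower bound = max(max_job, ceil(total/4)) = max(24, 23) = 24
Ratio = 26 / 24 = 1.0833

1.0833


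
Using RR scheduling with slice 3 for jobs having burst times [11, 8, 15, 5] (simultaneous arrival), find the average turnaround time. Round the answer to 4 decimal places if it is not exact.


Time quantum = 3
Execution trace:
  J1 runs 3 units, time = 3
  J2 runs 3 units, time = 6
  J3 runs 3 units, time = 9
  J4 runs 3 units, time = 12
  J1 runs 3 units, time = 15
  J2 runs 3 units, time = 18
  J3 runs 3 units, time = 21
  J4 runs 2 units, time = 23
  J1 runs 3 units, time = 26
  J2 runs 2 units, time = 28
  J3 runs 3 units, time = 31
  J1 runs 2 units, time = 33
  J3 runs 3 units, time = 36
  J3 runs 3 units, time = 39
Finish times: [33, 28, 39, 23]
Average turnaround = 123/4 = 30.75

30.75


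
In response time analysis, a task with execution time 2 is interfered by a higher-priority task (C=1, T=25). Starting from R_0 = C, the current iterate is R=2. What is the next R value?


R_next = C + ceil(R_prev / T_hp) * C_hp
ceil(2 / 25) = ceil(0.08) = 1
Interference = 1 * 1 = 1
R_next = 2 + 1 = 3

3


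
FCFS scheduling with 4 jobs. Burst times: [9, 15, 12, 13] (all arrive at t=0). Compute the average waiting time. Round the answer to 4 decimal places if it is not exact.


FCFS order (as given): [9, 15, 12, 13]
Waiting times:
  Job 1: wait = 0
  Job 2: wait = 9
  Job 3: wait = 24
  Job 4: wait = 36
Sum of waiting times = 69
Average waiting time = 69/4 = 17.25

17.25


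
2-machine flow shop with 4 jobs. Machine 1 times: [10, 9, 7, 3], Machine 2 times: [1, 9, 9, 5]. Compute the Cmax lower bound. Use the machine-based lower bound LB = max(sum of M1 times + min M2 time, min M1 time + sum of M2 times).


LB1 = sum(M1 times) + min(M2 times) = 29 + 1 = 30
LB2 = min(M1 times) + sum(M2 times) = 3 + 24 = 27
Lower bound = max(LB1, LB2) = max(30, 27) = 30

30


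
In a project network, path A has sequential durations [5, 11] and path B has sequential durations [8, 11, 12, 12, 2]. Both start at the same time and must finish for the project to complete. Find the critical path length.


Path A total = 5 + 11 = 16
Path B total = 8 + 11 + 12 + 12 + 2 = 45
Critical path = longest path = max(16, 45) = 45

45


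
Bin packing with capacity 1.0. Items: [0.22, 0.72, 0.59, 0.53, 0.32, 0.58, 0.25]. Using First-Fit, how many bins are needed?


Place items sequentially using First-Fit:
  Item 0.22 -> new Bin 1
  Item 0.72 -> Bin 1 (now 0.94)
  Item 0.59 -> new Bin 2
  Item 0.53 -> new Bin 3
  Item 0.32 -> Bin 2 (now 0.91)
  Item 0.58 -> new Bin 4
  Item 0.25 -> Bin 3 (now 0.78)
Total bins used = 4

4


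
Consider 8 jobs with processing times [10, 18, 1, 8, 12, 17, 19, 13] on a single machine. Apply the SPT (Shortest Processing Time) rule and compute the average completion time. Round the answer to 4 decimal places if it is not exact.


Sort jobs by processing time (SPT order): [1, 8, 10, 12, 13, 17, 18, 19]
Compute completion times sequentially:
  Job 1: processing = 1, completes at 1
  Job 2: processing = 8, completes at 9
  Job 3: processing = 10, completes at 19
  Job 4: processing = 12, completes at 31
  Job 5: processing = 13, completes at 44
  Job 6: processing = 17, completes at 61
  Job 7: processing = 18, completes at 79
  Job 8: processing = 19, completes at 98
Sum of completion times = 342
Average completion time = 342/8 = 42.75

42.75


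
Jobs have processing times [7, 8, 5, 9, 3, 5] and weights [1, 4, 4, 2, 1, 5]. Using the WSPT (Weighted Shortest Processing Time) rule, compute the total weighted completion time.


Compute p/w ratios and sort ascending (WSPT): [(5, 5), (5, 4), (8, 4), (3, 1), (9, 2), (7, 1)]
Compute weighted completion times:
  Job (p=5,w=5): C=5, w*C=5*5=25
  Job (p=5,w=4): C=10, w*C=4*10=40
  Job (p=8,w=4): C=18, w*C=4*18=72
  Job (p=3,w=1): C=21, w*C=1*21=21
  Job (p=9,w=2): C=30, w*C=2*30=60
  Job (p=7,w=1): C=37, w*C=1*37=37
Total weighted completion time = 255

255


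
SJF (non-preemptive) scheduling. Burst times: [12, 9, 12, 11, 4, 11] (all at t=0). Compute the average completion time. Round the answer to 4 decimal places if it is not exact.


SJF order (ascending): [4, 9, 11, 11, 12, 12]
Completion times:
  Job 1: burst=4, C=4
  Job 2: burst=9, C=13
  Job 3: burst=11, C=24
  Job 4: burst=11, C=35
  Job 5: burst=12, C=47
  Job 6: burst=12, C=59
Average completion = 182/6 = 30.3333

30.3333


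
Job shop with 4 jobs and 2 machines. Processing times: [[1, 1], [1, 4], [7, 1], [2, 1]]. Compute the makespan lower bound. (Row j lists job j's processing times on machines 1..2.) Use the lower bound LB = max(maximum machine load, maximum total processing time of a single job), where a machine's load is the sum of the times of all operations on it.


Machine loads:
  Machine 1: 1 + 1 + 7 + 2 = 11
  Machine 2: 1 + 4 + 1 + 1 = 7
Max machine load = 11
Job totals:
  Job 1: 2
  Job 2: 5
  Job 3: 8
  Job 4: 3
Max job total = 8
Lower bound = max(11, 8) = 11

11


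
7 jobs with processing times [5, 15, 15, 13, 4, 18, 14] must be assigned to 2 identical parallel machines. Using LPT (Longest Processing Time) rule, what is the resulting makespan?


Sort jobs in decreasing order (LPT): [18, 15, 15, 14, 13, 5, 4]
Assign each job to the least loaded machine:
  Machine 1: jobs [18, 14, 5, 4], load = 41
  Machine 2: jobs [15, 15, 13], load = 43
Makespan = max load = 43

43


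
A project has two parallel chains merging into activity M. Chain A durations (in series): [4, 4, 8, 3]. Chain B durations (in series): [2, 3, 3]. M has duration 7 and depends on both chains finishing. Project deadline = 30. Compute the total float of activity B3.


Forward pass: ES(B3) = sum of predecessors on chain B = 5
EF = ES + duration = 5 + 3 = 8
Backward pass: LF(M) = deadline = 30; LS(M) = 30 - 7 = 23
LF(B3) = LS(M) - sum(successors on chain B) = 23 - 0 = 23
LS = LF - duration = 23 - 3 = 20
Total float = LS - ES = 20 - 5 = 15

15


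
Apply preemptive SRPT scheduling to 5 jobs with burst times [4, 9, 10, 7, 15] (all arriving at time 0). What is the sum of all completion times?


Since all jobs arrive at t=0, SRPT equals SPT ordering.
SPT order: [4, 7, 9, 10, 15]
Completion times:
  Job 1: p=4, C=4
  Job 2: p=7, C=11
  Job 3: p=9, C=20
  Job 4: p=10, C=30
  Job 5: p=15, C=45
Total completion time = 4 + 11 + 20 + 30 + 45 = 110

110


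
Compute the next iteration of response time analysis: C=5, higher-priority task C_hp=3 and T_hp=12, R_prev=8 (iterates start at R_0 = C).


R_next = C + ceil(R_prev / T_hp) * C_hp
ceil(8 / 12) = ceil(0.6667) = 1
Interference = 1 * 3 = 3
R_next = 5 + 3 = 8
R_next = R_prev, so the iteration has converged (response time = 8).

8


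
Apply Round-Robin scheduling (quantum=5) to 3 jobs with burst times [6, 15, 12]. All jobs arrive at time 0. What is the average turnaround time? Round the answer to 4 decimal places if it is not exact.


Time quantum = 5
Execution trace:
  J1 runs 5 units, time = 5
  J2 runs 5 units, time = 10
  J3 runs 5 units, time = 15
  J1 runs 1 units, time = 16
  J2 runs 5 units, time = 21
  J3 runs 5 units, time = 26
  J2 runs 5 units, time = 31
  J3 runs 2 units, time = 33
Finish times: [16, 31, 33]
Average turnaround = 80/3 = 26.6667

26.6667


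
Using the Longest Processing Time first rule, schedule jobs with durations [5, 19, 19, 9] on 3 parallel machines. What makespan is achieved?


Sort jobs in decreasing order (LPT): [19, 19, 9, 5]
Assign each job to the least loaded machine:
  Machine 1: jobs [19], load = 19
  Machine 2: jobs [19], load = 19
  Machine 3: jobs [9, 5], load = 14
Makespan = max load = 19

19


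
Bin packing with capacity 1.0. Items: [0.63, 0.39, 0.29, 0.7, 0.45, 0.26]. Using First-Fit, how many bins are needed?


Place items sequentially using First-Fit:
  Item 0.63 -> new Bin 1
  Item 0.39 -> new Bin 2
  Item 0.29 -> Bin 1 (now 0.92)
  Item 0.7 -> new Bin 3
  Item 0.45 -> Bin 2 (now 0.84)
  Item 0.26 -> Bin 3 (now 0.96)
Total bins used = 3

3


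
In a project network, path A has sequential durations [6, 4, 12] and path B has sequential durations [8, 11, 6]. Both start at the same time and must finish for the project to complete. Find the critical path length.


Path A total = 6 + 4 + 12 = 22
Path B total = 8 + 11 + 6 = 25
Critical path = longest path = max(22, 25) = 25

25


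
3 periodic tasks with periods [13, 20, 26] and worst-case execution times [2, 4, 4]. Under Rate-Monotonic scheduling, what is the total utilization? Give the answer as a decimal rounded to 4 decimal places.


Compute individual utilizations (exact fractions):
  Task 1: C/T = 2/13 (approx. 0.1538)
  Task 2: C/T = 4/20 = 1/5 (approx. 0.2)
  Task 3: C/T = 4/26 = 2/13 (approx. 0.1538)
Total utilization U = 2/13 + 1/5 + 2/13 = 33/65
Rounded to 4 decimal places: U = 0.5077
RM (Liu & Layland) bound for 3 tasks = 0.779763; compare with U = 33/65 (approx. 0.507692)
U <= bound, so schedulable by RM sufficient condition.

0.5077


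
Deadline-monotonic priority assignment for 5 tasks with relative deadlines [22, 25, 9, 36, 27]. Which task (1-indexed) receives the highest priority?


Sort tasks by relative deadline (ascending):
  Task 3: deadline = 9
  Task 1: deadline = 22
  Task 2: deadline = 25
  Task 5: deadline = 27
  Task 4: deadline = 36
Priority order (highest first): [3, 1, 2, 5, 4]
Highest priority task = 3

3


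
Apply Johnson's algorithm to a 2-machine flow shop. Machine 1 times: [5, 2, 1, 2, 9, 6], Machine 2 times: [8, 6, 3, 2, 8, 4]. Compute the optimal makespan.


Apply Johnson's rule:
  Group 1 (a <= b): [(3, 1, 3), (2, 2, 6), (4, 2, 2), (1, 5, 8)]
  Group 2 (a > b): [(5, 9, 8), (6, 6, 4)]
Optimal job order: [3, 2, 4, 1, 5, 6]
Schedule:
  Job 3: M1 done at 1, M2 done at 4
  Job 2: M1 done at 3, M2 done at 10
  Job 4: M1 done at 5, M2 done at 12
  Job 1: M1 done at 10, M2 done at 20
  Job 5: M1 done at 19, M2 done at 28
  Job 6: M1 done at 25, M2 done at 32
Makespan = 32

32


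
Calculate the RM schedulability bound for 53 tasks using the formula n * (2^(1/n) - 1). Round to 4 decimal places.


Compute 2^(1/53) = 1.0131641430
Subtract 1: 1.0131641430 - 1 = 0.0131641430
Multiply by n: 53 * 0.0131641430 = 0.6976995790
Round to 4 dp: 0.6977

0.6977


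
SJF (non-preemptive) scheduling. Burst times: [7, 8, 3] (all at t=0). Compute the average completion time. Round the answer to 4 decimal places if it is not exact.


SJF order (ascending): [3, 7, 8]
Completion times:
  Job 1: burst=3, C=3
  Job 2: burst=7, C=10
  Job 3: burst=8, C=18
Average completion = 31/3 = 10.3333

10.3333


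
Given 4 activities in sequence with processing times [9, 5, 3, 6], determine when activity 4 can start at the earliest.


Activity 4 starts after activities 1 through 3 complete.
Predecessor durations: [9, 5, 3]
ES = 9 + 5 + 3 = 17

17


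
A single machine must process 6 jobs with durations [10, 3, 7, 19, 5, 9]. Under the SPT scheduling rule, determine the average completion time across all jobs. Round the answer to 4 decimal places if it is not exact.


Sort jobs by processing time (SPT order): [3, 5, 7, 9, 10, 19]
Compute completion times sequentially:
  Job 1: processing = 3, completes at 3
  Job 2: processing = 5, completes at 8
  Job 3: processing = 7, completes at 15
  Job 4: processing = 9, completes at 24
  Job 5: processing = 10, completes at 34
  Job 6: processing = 19, completes at 53
Sum of completion times = 137
Average completion time = 137/6 = 22.8333

22.8333


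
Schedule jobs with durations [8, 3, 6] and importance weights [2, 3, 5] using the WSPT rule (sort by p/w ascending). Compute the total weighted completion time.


Compute p/w ratios and sort ascending (WSPT): [(3, 3), (6, 5), (8, 2)]
Compute weighted completion times:
  Job (p=3,w=3): C=3, w*C=3*3=9
  Job (p=6,w=5): C=9, w*C=5*9=45
  Job (p=8,w=2): C=17, w*C=2*17=34
Total weighted completion time = 88

88


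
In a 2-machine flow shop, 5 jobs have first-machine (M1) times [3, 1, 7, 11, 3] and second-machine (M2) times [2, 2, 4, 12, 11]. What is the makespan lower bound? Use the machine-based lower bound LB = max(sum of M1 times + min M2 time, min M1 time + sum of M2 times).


LB1 = sum(M1 times) + min(M2 times) = 25 + 2 = 27
LB2 = min(M1 times) + sum(M2 times) = 1 + 31 = 32
Lower bound = max(LB1, LB2) = max(27, 32) = 32

32


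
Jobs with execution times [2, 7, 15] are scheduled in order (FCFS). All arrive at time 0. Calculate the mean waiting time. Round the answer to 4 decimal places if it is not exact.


FCFS order (as given): [2, 7, 15]
Waiting times:
  Job 1: wait = 0
  Job 2: wait = 2
  Job 3: wait = 9
Sum of waiting times = 11
Average waiting time = 11/3 = 3.6667

3.6667


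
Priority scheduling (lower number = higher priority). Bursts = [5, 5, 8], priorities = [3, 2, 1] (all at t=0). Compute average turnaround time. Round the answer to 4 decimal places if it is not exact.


Sort by priority (ascending = highest first):
Order: [(1, 8), (2, 5), (3, 5)]
Completion times:
  Priority 1, burst=8, C=8
  Priority 2, burst=5, C=13
  Priority 3, burst=5, C=18
Average turnaround = 39/3 = 13.0

13.0


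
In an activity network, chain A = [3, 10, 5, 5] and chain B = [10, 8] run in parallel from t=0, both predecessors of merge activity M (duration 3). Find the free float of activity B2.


ES(B2) = sum of predecessors on chain B = 10
EF(B2) = ES + duration = 10 + 8 = 18
Successor of B2 is M. ES(M) = max(sum(A), sum(B)) = max(23, 18) = 23
Free float = ES(successor) - EF(current) = 23 - 18 = 5

5


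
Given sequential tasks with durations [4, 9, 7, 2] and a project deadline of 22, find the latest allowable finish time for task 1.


LF(activity 1) = deadline - sum of successor durations
Successors: activities 2 through 4 with durations [9, 7, 2]
Sum of successor durations = 18
LF = 22 - 18 = 4

4


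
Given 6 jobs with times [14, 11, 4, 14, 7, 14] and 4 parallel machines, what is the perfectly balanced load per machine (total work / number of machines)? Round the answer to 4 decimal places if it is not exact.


Total processing time = 14 + 11 + 4 + 14 + 7 + 14 = 64
Number of machines = 4
Ideal balanced load = 64 / 4 = 16.0

16.0


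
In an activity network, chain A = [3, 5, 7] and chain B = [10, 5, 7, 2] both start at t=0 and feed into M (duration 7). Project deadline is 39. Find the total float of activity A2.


Forward pass: ES(A2) = sum of predecessors on chain A = 3
EF = ES + duration = 3 + 5 = 8
Backward pass: LF(M) = deadline = 39; LS(M) = 39 - 7 = 32
LF(A2) = LS(M) - sum(successors on chain A) = 32 - 7 = 25
LS = LF - duration = 25 - 5 = 20
Total float = LS - ES = 20 - 3 = 17

17


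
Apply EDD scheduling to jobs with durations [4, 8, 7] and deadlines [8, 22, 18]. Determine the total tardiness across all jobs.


Sort by due date (EDD order): [(4, 8), (7, 18), (8, 22)]
Compute completion times and tardiness:
  Job 1: p=4, d=8, C=4, tardiness=max(0,4-8)=0
  Job 2: p=7, d=18, C=11, tardiness=max(0,11-18)=0
  Job 3: p=8, d=22, C=19, tardiness=max(0,19-22)=0
Total tardiness = 0

0


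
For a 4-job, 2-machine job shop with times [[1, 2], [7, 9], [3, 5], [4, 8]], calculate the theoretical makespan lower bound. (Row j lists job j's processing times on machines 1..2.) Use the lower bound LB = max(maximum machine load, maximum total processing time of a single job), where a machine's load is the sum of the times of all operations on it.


Machine loads:
  Machine 1: 1 + 7 + 3 + 4 = 15
  Machine 2: 2 + 9 + 5 + 8 = 24
Max machine load = 24
Job totals:
  Job 1: 3
  Job 2: 16
  Job 3: 8
  Job 4: 12
Max job total = 16
Lower bound = max(24, 16) = 24

24


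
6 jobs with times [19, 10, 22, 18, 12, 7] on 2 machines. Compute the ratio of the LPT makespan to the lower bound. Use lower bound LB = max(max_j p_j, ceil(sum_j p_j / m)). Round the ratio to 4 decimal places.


LPT order: [22, 19, 18, 12, 10, 7]
Machine loads after assignment: [44, 44]
LPT makespan = 44
Lower bound = max(max_job, ceil(total/2)) = max(22, 44) = 44
Ratio = 44 / 44 = 1.0

1.0


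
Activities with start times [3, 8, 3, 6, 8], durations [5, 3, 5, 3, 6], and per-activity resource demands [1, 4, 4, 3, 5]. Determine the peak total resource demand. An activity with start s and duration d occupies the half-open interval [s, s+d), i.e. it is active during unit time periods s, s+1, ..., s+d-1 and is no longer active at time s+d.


Each activity i is active on [start_i, start_i + duration_i).
Compute total resource usage per time slot:
  t=0: active resources = [], total = 0
  t=1: active resources = [], total = 0
  t=2: active resources = [], total = 0
  t=3: active resources = [1, 4], total = 5
  t=4: active resources = [1, 4], total = 5
  t=5: active resources = [1, 4], total = 5
  t=6: active resources = [1, 4, 3], total = 8
  t=7: active resources = [1, 4, 3], total = 8
  t=8: active resources = [4, 3, 5], total = 12
  t=9: active resources = [4, 5], total = 9
  t=10: active resources = [4, 5], total = 9
  t=11: active resources = [5], total = 5
  t=12: active resources = [5], total = 5
  t=13: active resources = [5], total = 5
Peak resource demand = 12

12


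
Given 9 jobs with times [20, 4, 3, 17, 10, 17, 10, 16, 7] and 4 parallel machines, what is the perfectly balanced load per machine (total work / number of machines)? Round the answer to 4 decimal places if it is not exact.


Total processing time = 20 + 4 + 3 + 17 + 10 + 17 + 10 + 16 + 7 = 104
Number of machines = 4
Ideal balanced load = 104 / 4 = 26.0

26.0


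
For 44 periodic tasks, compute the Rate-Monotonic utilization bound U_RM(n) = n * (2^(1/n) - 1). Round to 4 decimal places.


Compute 2^(1/44) = 1.0158780831
Subtract 1: 1.0158780831 - 1 = 0.0158780831
Multiply by n: 44 * 0.0158780831 = 0.6986356564
Round to 4 dp: 0.6986

0.6986


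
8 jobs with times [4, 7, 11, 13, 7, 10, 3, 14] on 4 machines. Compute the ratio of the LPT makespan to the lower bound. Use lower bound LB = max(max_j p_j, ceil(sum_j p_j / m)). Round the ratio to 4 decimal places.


LPT order: [14, 13, 11, 10, 7, 7, 4, 3]
Machine loads after assignment: [17, 17, 18, 17]
LPT makespan = 18
Lower bound = max(max_job, ceil(total/4)) = max(14, 18) = 18
Ratio = 18 / 18 = 1.0

1.0


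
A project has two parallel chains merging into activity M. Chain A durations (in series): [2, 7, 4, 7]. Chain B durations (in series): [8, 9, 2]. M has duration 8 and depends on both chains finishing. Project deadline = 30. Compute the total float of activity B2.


Forward pass: ES(B2) = sum of predecessors on chain B = 8
EF = ES + duration = 8 + 9 = 17
Backward pass: LF(M) = deadline = 30; LS(M) = 30 - 8 = 22
LF(B2) = LS(M) - sum(successors on chain B) = 22 - 2 = 20
LS = LF - duration = 20 - 9 = 11
Total float = LS - ES = 11 - 8 = 3

3


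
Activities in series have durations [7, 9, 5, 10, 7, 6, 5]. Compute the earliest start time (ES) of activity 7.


Activity 7 starts after activities 1 through 6 complete.
Predecessor durations: [7, 9, 5, 10, 7, 6]
ES = 7 + 9 + 5 + 10 + 7 + 6 = 44

44


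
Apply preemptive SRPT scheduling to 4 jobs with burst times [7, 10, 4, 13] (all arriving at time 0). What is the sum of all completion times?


Since all jobs arrive at t=0, SRPT equals SPT ordering.
SPT order: [4, 7, 10, 13]
Completion times:
  Job 1: p=4, C=4
  Job 2: p=7, C=11
  Job 3: p=10, C=21
  Job 4: p=13, C=34
Total completion time = 4 + 11 + 21 + 34 = 70

70


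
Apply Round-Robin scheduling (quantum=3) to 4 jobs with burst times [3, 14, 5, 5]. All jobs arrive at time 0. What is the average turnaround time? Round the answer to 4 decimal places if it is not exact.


Time quantum = 3
Execution trace:
  J1 runs 3 units, time = 3
  J2 runs 3 units, time = 6
  J3 runs 3 units, time = 9
  J4 runs 3 units, time = 12
  J2 runs 3 units, time = 15
  J3 runs 2 units, time = 17
  J4 runs 2 units, time = 19
  J2 runs 3 units, time = 22
  J2 runs 3 units, time = 25
  J2 runs 2 units, time = 27
Finish times: [3, 27, 17, 19]
Average turnaround = 66/4 = 16.5

16.5


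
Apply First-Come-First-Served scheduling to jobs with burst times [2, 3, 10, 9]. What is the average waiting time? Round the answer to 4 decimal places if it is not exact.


FCFS order (as given): [2, 3, 10, 9]
Waiting times:
  Job 1: wait = 0
  Job 2: wait = 2
  Job 3: wait = 5
  Job 4: wait = 15
Sum of waiting times = 22
Average waiting time = 22/4 = 5.5

5.5


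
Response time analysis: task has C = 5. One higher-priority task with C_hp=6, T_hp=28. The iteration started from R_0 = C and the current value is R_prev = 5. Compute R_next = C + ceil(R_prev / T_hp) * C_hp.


R_next = C + ceil(R_prev / T_hp) * C_hp
ceil(5 / 28) = ceil(0.1786) = 1
Interference = 1 * 6 = 6
R_next = 5 + 6 = 11

11


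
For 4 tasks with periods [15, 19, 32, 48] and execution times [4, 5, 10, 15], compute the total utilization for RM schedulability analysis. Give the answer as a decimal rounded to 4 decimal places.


Compute individual utilizations (exact fractions):
  Task 1: C/T = 4/15 (approx. 0.2667)
  Task 2: C/T = 5/19 (approx. 0.2632)
  Task 3: C/T = 10/32 = 5/16 (approx. 0.3125)
  Task 4: C/T = 15/48 = 5/16 (approx. 0.3125)
Total utilization U = 4/15 + 5/19 + 5/16 + 5/16 = 2633/2280
Rounded to 4 decimal places: U = 1.1548
RM (Liu & Layland) bound for 4 tasks = 0.756828; compare with U = 2633/2280 (approx. 1.154825)
U > 1, so the task set is not schedulable (processor overloaded).

1.1548


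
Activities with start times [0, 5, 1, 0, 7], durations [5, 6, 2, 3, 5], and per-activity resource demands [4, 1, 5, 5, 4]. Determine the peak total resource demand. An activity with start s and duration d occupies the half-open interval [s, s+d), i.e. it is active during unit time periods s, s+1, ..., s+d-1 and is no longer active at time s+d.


Each activity i is active on [start_i, start_i + duration_i).
Compute total resource usage per time slot:
  t=0: active resources = [4, 5], total = 9
  t=1: active resources = [4, 5, 5], total = 14
  t=2: active resources = [4, 5, 5], total = 14
  t=3: active resources = [4], total = 4
  t=4: active resources = [4], total = 4
  t=5: active resources = [1], total = 1
  t=6: active resources = [1], total = 1
  t=7: active resources = [1, 4], total = 5
  t=8: active resources = [1, 4], total = 5
  t=9: active resources = [1, 4], total = 5
  t=10: active resources = [1, 4], total = 5
  t=11: active resources = [4], total = 4
Peak resource demand = 14

14


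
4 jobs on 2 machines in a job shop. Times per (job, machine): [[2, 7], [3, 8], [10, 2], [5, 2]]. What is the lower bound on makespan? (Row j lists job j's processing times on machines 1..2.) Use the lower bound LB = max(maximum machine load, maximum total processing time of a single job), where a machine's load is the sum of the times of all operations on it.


Machine loads:
  Machine 1: 2 + 3 + 10 + 5 = 20
  Machine 2: 7 + 8 + 2 + 2 = 19
Max machine load = 20
Job totals:
  Job 1: 9
  Job 2: 11
  Job 3: 12
  Job 4: 7
Max job total = 12
Lower bound = max(20, 12) = 20

20


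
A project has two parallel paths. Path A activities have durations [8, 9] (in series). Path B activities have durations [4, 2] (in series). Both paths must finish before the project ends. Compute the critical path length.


Path A total = 8 + 9 = 17
Path B total = 4 + 2 = 6
Critical path = longest path = max(17, 6) = 17

17


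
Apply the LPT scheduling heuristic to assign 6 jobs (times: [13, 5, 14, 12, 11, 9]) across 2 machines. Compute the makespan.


Sort jobs in decreasing order (LPT): [14, 13, 12, 11, 9, 5]
Assign each job to the least loaded machine:
  Machine 1: jobs [14, 11, 9], load = 34
  Machine 2: jobs [13, 12, 5], load = 30
Makespan = max load = 34

34


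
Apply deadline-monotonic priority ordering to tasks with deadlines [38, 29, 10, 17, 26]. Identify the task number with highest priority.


Sort tasks by relative deadline (ascending):
  Task 3: deadline = 10
  Task 4: deadline = 17
  Task 5: deadline = 26
  Task 2: deadline = 29
  Task 1: deadline = 38
Priority order (highest first): [3, 4, 5, 2, 1]
Highest priority task = 3

3
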